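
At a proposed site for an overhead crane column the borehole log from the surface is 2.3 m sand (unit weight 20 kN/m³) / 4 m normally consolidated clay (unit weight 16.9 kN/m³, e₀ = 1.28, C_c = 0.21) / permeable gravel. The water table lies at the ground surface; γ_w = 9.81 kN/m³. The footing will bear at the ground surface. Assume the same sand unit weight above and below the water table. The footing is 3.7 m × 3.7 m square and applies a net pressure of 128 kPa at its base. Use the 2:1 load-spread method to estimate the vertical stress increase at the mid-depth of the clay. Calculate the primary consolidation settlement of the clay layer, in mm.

S_c ≈ 87.5 mm

Mid-depth of clay below the ground surface: z = 2.3 + 4/2 = 4.3 m.
Total vertical stress at mid-clay: σ_v = 20×2.3 + 16.9×2 = 79.8 kPa.
Pore pressure: u = 9.81×(4.3 − 0) = 42.183 kPa.
Initial effective stress: σ'_0 = σ_v − u = 79.8 − 42.183 = 37.617 kPa.
Stress increase at mid-clay by the 2:1 spreading method:
Δσ = qBL/((B+z)(L+z)) = 128×3.7×3.7/((3.7+4.3)(3.7+4.3)) = 27.38 kPa
Final effective stress: σ'_f = σ'_0 + Δσ = 37.617 + 27.38 = 64.997 kPa.
Normally consolidated clay, so the full stress increment lies on the virgin compression line:
S_c = C_c·H/(1+e₀)·log₁₀(σ'_f/σ'_0) = 0.21×4/(1+1.28)×log₁₀(64.997/37.617)
    = 0.36842 × 0.23751 = 0.0875 m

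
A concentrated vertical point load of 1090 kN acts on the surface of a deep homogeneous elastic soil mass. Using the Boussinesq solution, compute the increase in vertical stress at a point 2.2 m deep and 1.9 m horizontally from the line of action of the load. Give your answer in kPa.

Boussinesq vertical stress below a point load on an elastic half-space:
Δσ_z = 3P/(2πz²) · [1 + (r/z)²]^(−5/2)
r/z = 1.9/2.2 = 0.86364; [1+(r/z)²]^(−5/2) = 0.2483.
Δσ_z = 3×1090/(2π×2.2²) × 0.2483 = 107.53 × 0.2483 = 26.7 kPa

Δσ_z ≈ 26.7 kPa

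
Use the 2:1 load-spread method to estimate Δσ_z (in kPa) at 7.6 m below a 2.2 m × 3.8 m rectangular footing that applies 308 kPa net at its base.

By the 2:1 method the load spreads at 1 horizontal : 2 vertical, so at depth z the loaded area has grown by z in each plan dimension:
Δσ = qBL/((B+z)(L+z)) = 308×2.2×3.8/((2.2+7.6)(3.8+7.6)) = 23.048 kPa

Δσ_z ≈ 23 kPa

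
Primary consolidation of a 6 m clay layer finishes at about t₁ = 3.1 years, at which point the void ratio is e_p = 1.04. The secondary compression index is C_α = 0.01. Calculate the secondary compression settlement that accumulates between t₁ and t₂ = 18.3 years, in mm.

S_s ≈ 22.7 mm

Secondary compression: S_s = C_α·H/(1+e_p)·log₁₀(t₂/t₁)
S_s = 0.01×6/(1+1.04)×log₁₀(18.3/3.1)
    = 0.02941 × 0.7711 = 0.02268 m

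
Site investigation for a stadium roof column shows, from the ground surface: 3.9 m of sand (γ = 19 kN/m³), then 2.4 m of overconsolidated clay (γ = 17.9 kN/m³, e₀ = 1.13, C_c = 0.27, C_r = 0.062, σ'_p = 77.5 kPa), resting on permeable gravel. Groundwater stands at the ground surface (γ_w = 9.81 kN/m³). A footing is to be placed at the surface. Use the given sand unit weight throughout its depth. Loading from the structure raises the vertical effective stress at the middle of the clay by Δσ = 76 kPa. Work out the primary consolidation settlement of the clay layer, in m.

S_c ≈ 0.0756 m

Mid-depth of clay below the ground surface: z = 3.9 + 2.4/2 = 5.1 m.
Total vertical stress at mid-clay: σ_v = 19×3.9 + 17.9×1.2 = 95.58 kPa.
Pore pressure: u = 9.81×(5.1 − 0) = 50.031 kPa.
Initial effective stress: σ'_0 = σ_v − u = 95.58 − 50.031 = 45.549 kPa.
Final effective stress: σ'_f = 45.549 + 76 = 121.55 kPa.
σ'_f = 121.55 > σ'_p = 77.5 kPa, so the stress path crosses the preconsolidation pressure — recompression up to σ'_p, then virgin compression beyond:
S_c = H/(1+e₀)·[C_r·log₁₀(σ'_p/σ'_0) + C_c·log₁₀(σ'_f/σ'_p)]
    = 2.4/2.13 × [0.062×log₁₀(77.5/45.549) + 0.27×log₁₀(121.55/77.5)]
    = 1.1268 × [0.014311 + 0.052772] = 0.07559 m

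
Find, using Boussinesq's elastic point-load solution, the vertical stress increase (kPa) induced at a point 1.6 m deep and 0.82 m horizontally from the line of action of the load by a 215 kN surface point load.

Δσ_z ≈ 22.4 kPa

Boussinesq vertical stress below a point load on an elastic half-space:
Δσ_z = 3P/(2πz²) · [1 + (r/z)²]^(−5/2)
r/z = 0.82/1.6 = 0.5125; [1+(r/z)²]^(−5/2) = 0.5582.
Δσ_z = 3×215/(2π×1.6²) × 0.5582 = 40.1 × 0.5582 = 22.38 kPa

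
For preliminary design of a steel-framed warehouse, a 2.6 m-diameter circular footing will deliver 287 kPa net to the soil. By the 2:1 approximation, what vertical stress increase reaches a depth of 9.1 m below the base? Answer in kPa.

By the 2:1 method the load spreads at 1 horizontal : 2 vertical, so at depth z the loaded area has grown by z in each plan dimension:
Δσ ≈ qD²/(D+z)² = 287×2.6²/(2.6+9.1)² = 14.173 kPa

Δσ_z ≈ 14.2 kPa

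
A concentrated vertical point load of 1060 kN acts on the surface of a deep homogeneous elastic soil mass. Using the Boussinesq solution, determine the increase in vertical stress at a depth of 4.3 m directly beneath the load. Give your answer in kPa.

Δσ_z ≈ 27.4 kPa

Boussinesq vertical stress below a point load on an elastic half-space:
Δσ_z = 3P/(2πz²) · [1 + (r/z)²]^(−5/2)
r/z = 0/4.3 = 0; [1+(r/z)²]^(−5/2) = 1.
Δσ_z = 3×1060/(2π×4.3²) × 1 = 27.372 × 1 = 27.37 kPa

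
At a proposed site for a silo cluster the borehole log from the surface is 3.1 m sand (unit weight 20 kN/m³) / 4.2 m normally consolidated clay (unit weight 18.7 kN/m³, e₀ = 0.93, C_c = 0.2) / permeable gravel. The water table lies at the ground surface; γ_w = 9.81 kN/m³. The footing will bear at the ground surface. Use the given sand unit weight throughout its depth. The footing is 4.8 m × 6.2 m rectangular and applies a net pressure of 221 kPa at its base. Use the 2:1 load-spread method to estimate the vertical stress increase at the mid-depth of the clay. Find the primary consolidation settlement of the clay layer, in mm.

Mid-depth of clay below the ground surface: z = 3.1 + 4.2/2 = 5.2 m.
Total vertical stress at mid-clay: σ_v = 20×3.1 + 18.7×2.1 = 101.27 kPa.
Pore pressure: u = 9.81×(5.2 − 0) = 51.012 kPa.
Initial effective stress: σ'_0 = σ_v − u = 101.27 − 51.012 = 50.258 kPa.
Stress increase at mid-clay by the 2:1 spreading method:
Δσ = qBL/((B+z)(L+z)) = 221×4.8×6.2/((4.8+5.2)(6.2+5.2)) = 57.693 kPa
Final effective stress: σ'_f = σ'_0 + Δσ = 50.258 + 57.693 = 107.95 kPa.
Normally consolidated clay, so the full stress increment lies on the virgin compression line:
S_c = C_c·H/(1+e₀)·log₁₀(σ'_f/σ'_0) = 0.2×4.2/(1+0.93)×log₁₀(107.95/50.258)
    = 0.43523 × 0.33202 = 0.1445 m

S_c ≈ 145 mm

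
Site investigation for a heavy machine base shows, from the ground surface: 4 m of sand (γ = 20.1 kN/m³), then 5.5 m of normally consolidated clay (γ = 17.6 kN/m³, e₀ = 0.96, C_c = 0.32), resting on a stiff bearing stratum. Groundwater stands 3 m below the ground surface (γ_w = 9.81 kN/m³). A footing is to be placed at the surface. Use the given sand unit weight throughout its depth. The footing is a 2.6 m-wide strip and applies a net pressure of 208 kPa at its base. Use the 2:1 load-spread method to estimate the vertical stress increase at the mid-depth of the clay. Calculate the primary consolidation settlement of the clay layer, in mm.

S_c ≈ 190 mm

Mid-depth of clay below the ground surface: z = 4 + 5.5/2 = 6.75 m.
Total vertical stress at mid-clay: σ_v = 20.1×4 + 17.6×2.75 = 128.8 kPa.
Pore pressure: u = 9.81×(6.75 − 3) = 36.788 kPa.
Initial effective stress: σ'_0 = σ_v − u = 128.8 − 36.788 = 92.012 kPa.
Stress increase at mid-clay by the 2:1 spreading method:
Δσ = qB/(B+z) = 208×2.6/(2.6+6.75) = 57.84 kPa
Final effective stress: σ'_f = σ'_0 + Δσ = 92.012 + 57.84 = 149.85 kPa.
Normally consolidated clay, so the full stress increment lies on the virgin compression line:
S_c = C_c·H/(1+e₀)·log₁₀(σ'_f/σ'_0) = 0.32×5.5/(1+0.96)×log₁₀(149.85/92.012)
    = 0.89796 × 0.21181 = 0.1902 m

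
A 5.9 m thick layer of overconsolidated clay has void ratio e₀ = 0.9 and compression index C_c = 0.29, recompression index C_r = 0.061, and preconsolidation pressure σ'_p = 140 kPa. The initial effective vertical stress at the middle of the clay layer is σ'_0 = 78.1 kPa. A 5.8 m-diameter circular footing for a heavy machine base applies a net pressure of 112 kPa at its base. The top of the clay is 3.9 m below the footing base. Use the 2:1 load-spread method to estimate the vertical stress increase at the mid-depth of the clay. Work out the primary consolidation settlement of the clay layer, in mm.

Mid-depth of clay below the footing base: z = 3.9 + 5.9/2 = 6.85 m.
Stress increase at mid-clay by the 2:1 spreading method:
Δσ ≈ qD²/(D+z)² = 112×5.8²/(5.8+6.85)² = 23.545 kPa
Final effective stress: σ'_f = 78.1 + 23.545 = 101.64 kPa.
σ'_f = 101.64 ≤ σ'_p = 140 kPa, so the clay remains overconsolidated and only the recompression index applies:
S_c = C_r·H/(1+e₀)·log₁₀(σ'_f/σ'_0) = 0.061×5.9/1.9×log₁₀(101.64/78.1)
    = 0.18942 × 0.11441 = 0.02167 m

S_c ≈ 21.7 mm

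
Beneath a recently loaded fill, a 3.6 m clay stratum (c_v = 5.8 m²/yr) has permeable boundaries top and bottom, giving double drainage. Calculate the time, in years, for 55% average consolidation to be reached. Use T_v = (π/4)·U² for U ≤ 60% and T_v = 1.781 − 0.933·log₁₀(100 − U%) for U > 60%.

Drainage path length: H_d = H/2 = 1.8 m (double drainage).
U ≤ 60%: T_v = (π/4)·U² = (π/4)×0.55² = 0.23758.
t = T_v·H_d²/c_v = 0.23758×1.8²/5.8 = 0.1327 years.

t ≈ 0.133 years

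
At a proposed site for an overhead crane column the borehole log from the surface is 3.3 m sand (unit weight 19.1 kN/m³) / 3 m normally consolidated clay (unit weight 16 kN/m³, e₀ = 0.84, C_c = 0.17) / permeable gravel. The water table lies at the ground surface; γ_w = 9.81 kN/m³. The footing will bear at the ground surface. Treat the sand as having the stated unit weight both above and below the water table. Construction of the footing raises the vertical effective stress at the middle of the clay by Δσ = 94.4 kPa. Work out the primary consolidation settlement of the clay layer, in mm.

Mid-depth of clay below the ground surface: z = 3.3 + 3/2 = 4.8 m.
Total vertical stress at mid-clay: σ_v = 19.1×3.3 + 16×1.5 = 87.03 kPa.
Pore pressure: u = 9.81×(4.8 − 0) = 47.088 kPa.
Initial effective stress: σ'_0 = σ_v − u = 87.03 − 47.088 = 39.942 kPa.
Final effective stress: σ'_f = σ'_0 + Δσ = 39.942 + 94.4 = 134.34 kPa.
Normally consolidated clay, so the full stress increment lies on the virgin compression line:
S_c = C_c·H/(1+e₀)·log₁₀(σ'_f/σ'_0) = 0.17×3/(1+0.84)×log₁₀(134.34/39.942)
    = 0.27717 × 0.52678 = 0.146 m

S_c ≈ 146 mm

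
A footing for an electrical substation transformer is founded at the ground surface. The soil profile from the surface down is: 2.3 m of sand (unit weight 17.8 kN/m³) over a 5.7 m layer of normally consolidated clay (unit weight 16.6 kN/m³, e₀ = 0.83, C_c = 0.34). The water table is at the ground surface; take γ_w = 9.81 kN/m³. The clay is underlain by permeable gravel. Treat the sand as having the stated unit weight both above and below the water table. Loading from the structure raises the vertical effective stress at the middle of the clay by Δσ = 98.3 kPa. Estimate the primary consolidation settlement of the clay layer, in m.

S_c ≈ 0.59 m

Mid-depth of clay below the ground surface: z = 2.3 + 5.7/2 = 5.15 m.
Total vertical stress at mid-clay: σ_v = 17.8×2.3 + 16.6×2.85 = 88.25 kPa.
Pore pressure: u = 9.81×(5.15 − 0) = 50.522 kPa.
Initial effective stress: σ'_0 = σ_v − u = 88.25 − 50.522 = 37.728 kPa.
Final effective stress: σ'_f = σ'_0 + Δσ = 37.728 + 98.3 = 136.03 kPa.
Normally consolidated clay, so the full stress increment lies on the virgin compression line:
S_c = C_c·H/(1+e₀)·log₁₀(σ'_f/σ'_0) = 0.34×5.7/(1+0.83)×log₁₀(136.03/37.728)
    = 1.059 × 0.55697 = 0.5898 m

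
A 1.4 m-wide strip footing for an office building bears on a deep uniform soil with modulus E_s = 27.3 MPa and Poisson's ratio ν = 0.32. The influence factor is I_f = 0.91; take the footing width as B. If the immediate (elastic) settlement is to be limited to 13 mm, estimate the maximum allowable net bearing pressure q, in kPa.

q ≈ 310 kPa

E_s = 27.3 MPa = 27300 kPa.
S_e = q·B·(1−ν²)/E_s · I_f  ⇒  q = S_e·E_s / (B·(1−ν²)·I_f).
q = 0.013 × 27300 / (1.4 × 0.8976 × 0.91) = 310.4 kPa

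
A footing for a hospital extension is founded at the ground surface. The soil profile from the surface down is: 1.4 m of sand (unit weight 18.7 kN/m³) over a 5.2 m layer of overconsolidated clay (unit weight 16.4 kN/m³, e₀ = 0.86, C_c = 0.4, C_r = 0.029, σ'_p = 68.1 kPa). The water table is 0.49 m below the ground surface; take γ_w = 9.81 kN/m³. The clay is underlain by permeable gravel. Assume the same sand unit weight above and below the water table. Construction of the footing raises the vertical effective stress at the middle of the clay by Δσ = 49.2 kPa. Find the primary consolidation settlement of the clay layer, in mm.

Mid-depth of clay below the ground surface: z = 1.4 + 5.2/2 = 4 m.
Total vertical stress at mid-clay: σ_v = 18.7×1.4 + 16.4×2.6 = 68.82 kPa.
Pore pressure: u = 9.81×(4 − 0.49) = 34.433 kPa.
Initial effective stress: σ'_0 = σ_v − u = 68.82 − 34.433 = 34.387 kPa.
Final effective stress: σ'_f = 34.387 + 49.2 = 83.587 kPa.
σ'_f = 83.587 > σ'_p = 68.1 kPa, so the stress path crosses the preconsolidation pressure — recompression up to σ'_p, then virgin compression beyond:
S_c = H/(1+e₀)·[C_r·log₁₀(σ'_p/σ'_0) + C_c·log₁₀(σ'_f/σ'_p)]
    = 5.2/1.86 × [0.029×log₁₀(68.1/34.387) + 0.4×log₁₀(83.587/68.1)]
    = 2.7957 × [0.0086058 + 0.035597] = 0.1236 m

S_c ≈ 124 mm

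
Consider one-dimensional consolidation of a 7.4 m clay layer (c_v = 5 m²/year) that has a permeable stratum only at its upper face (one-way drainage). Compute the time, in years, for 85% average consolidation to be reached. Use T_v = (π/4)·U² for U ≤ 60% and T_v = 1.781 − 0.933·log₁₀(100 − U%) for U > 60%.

t ≈ 7.49 years

Drainage path length: H_d = H = 7.4 m (single drainage).
U > 60%: T_v = 1.781 − 0.933·log₁₀(100 − 85) = 0.68371.
t = T_v·H_d²/c_v = 0.68371×7.4²/5 = 7.488 years.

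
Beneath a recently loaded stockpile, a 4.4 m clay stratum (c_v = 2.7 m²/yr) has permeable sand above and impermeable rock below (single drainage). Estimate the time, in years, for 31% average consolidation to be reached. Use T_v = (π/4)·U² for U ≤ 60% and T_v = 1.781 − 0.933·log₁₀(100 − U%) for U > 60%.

Drainage path length: H_d = H = 4.4 m (single drainage).
U ≤ 60%: T_v = (π/4)·U² = (π/4)×0.31² = 0.075477.
t = T_v·H_d²/c_v = 0.075477×4.4²/2.7 = 0.5412 years.

t ≈ 0.541 years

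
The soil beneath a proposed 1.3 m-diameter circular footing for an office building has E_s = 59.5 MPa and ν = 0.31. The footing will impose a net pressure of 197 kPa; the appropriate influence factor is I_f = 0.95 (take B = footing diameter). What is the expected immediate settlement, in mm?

Immediate (elastic) settlement: S_e = q·B·(1−ν²)/E_s · I_f.
E_s = 59.5 MPa = 59500 kPa.
S_e = 197 × 1.3 × (1 − 0.31²) / 59500 × 0.95
    = 197 × 1.3 × 0.9039 / 59500 × 0.95
    = 0.003696 m = 3.696 mm

S_e ≈ 3.7 mm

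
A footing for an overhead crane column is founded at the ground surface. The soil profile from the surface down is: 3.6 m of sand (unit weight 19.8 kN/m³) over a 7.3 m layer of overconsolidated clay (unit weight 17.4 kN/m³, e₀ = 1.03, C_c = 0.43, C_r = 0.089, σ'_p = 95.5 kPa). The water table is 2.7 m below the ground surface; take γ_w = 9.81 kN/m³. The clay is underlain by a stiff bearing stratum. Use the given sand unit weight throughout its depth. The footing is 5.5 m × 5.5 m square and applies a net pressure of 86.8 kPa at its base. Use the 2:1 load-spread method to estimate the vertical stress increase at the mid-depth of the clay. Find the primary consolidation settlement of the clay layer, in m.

S_c ≈ 0.08 m

Mid-depth of clay below the ground surface: z = 3.6 + 7.3/2 = 7.25 m.
Total vertical stress at mid-clay: σ_v = 19.8×3.6 + 17.4×3.65 = 134.79 kPa.
Pore pressure: u = 9.81×(7.25 − 2.7) = 44.636 kPa.
Initial effective stress: σ'_0 = σ_v − u = 134.79 − 44.636 = 90.154 kPa.
Stress increase at mid-clay by the 2:1 spreading method:
Δσ = qBL/((B+z)(L+z)) = 86.8×5.5×5.5/((5.5+7.25)(5.5+7.25)) = 16.152 kPa
Final effective stress: σ'_f = 90.154 + 16.152 = 106.31 kPa.
σ'_f = 106.31 > σ'_p = 95.5 kPa, so the stress path crosses the preconsolidation pressure — recompression up to σ'_p, then virgin compression beyond:
S_c = H/(1+e₀)·[C_r·log₁₀(σ'_p/σ'_0) + C_c·log₁₀(σ'_f/σ'_p)]
    = 7.3/2.03 × [0.089×log₁₀(95.5/90.154) + 0.43×log₁₀(106.31/95.5)]
    = 3.5961 × [0.0022266 + 0.020025] = 0.08002 m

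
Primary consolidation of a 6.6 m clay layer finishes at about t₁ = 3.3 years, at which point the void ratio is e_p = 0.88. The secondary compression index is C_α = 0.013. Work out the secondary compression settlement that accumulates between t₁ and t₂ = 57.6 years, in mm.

S_s ≈ 56.7 mm

Secondary compression: S_s = C_α·H/(1+e_p)·log₁₀(t₂/t₁)
S_s = 0.013×6.6/(1+0.88)×log₁₀(57.6/3.3)
    = 0.04564 × 1.242 = 0.05668 m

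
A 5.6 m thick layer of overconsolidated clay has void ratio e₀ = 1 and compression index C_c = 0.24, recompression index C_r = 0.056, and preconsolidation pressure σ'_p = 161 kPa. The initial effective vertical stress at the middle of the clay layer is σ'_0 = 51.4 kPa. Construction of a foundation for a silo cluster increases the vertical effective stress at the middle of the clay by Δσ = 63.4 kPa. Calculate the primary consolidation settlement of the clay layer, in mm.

S_c ≈ 54.7 mm

Final effective stress: σ'_f = 51.4 + 63.4 = 114.8 kPa.
σ'_f = 114.8 ≤ σ'_p = 161 kPa, so the clay remains overconsolidated and only the recompression index applies:
S_c = C_r·H/(1+e₀)·log₁₀(σ'_f/σ'_0) = 0.056×5.6/2×log₁₀(114.8/51.4)
    = 0.1568 × 0.34898 = 0.05472 m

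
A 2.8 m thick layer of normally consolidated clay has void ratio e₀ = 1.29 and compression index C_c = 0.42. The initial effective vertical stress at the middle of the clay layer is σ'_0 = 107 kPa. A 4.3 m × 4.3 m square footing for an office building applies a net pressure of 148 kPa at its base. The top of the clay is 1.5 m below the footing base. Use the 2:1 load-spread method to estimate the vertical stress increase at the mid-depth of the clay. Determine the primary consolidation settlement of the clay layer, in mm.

S_c ≈ 89.4 mm

Mid-depth of clay below the footing base: z = 1.5 + 2.8/2 = 2.9 m.
Stress increase at mid-clay by the 2:1 spreading method:
Δσ = qBL/((B+z)(L+z)) = 148×4.3×4.3/((4.3+2.9)(4.3+2.9)) = 52.788 kPa
Final effective stress: σ'_f = σ'_0 + Δσ = 107 + 52.788 = 159.79 kPa.
Normally consolidated clay, so the full stress increment lies on the virgin compression line:
S_c = C_c·H/(1+e₀)·log₁₀(σ'_f/σ'_0) = 0.42×2.8/(1+1.29)×log₁₀(159.79/107)
    = 0.51354 × 0.17417 = 0.08944 m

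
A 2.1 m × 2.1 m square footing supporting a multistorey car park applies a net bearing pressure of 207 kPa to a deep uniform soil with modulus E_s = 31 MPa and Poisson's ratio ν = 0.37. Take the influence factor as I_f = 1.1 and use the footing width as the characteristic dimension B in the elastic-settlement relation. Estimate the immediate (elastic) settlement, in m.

Immediate (elastic) settlement: S_e = q·B·(1−ν²)/E_s · I_f.
E_s = 31 MPa = 31000 kPa.
S_e = 207 × 2.1 × (1 − 0.37²) / 31000 × 1.1
    = 207 × 2.1 × 0.8631 / 31000 × 1.1
    = 0.01331 m

S_e ≈ 0.0133 m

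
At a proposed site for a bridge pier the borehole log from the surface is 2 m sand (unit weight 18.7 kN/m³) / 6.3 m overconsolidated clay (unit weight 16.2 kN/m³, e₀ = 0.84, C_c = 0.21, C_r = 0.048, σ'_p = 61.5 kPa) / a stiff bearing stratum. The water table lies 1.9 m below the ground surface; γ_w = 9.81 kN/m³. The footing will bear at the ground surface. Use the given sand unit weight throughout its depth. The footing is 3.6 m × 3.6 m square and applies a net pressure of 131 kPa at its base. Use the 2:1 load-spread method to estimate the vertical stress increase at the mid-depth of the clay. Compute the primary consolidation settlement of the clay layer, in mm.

Mid-depth of clay below the ground surface: z = 2 + 6.3/2 = 5.15 m.
Total vertical stress at mid-clay: σ_v = 18.7×2 + 16.2×3.15 = 88.43 kPa.
Pore pressure: u = 9.81×(5.15 − 1.9) = 31.883 kPa.
Initial effective stress: σ'_0 = σ_v − u = 88.43 − 31.883 = 56.547 kPa.
Stress increase at mid-clay by the 2:1 spreading method:
Δσ = qBL/((B+z)(L+z)) = 131×3.6×3.6/((3.6+5.15)(3.6+5.15)) = 22.175 kPa
Final effective stress: σ'_f = 56.547 + 22.175 = 78.722 kPa.
σ'_f = 78.722 > σ'_p = 61.5 kPa, so the stress path crosses the preconsolidation pressure — recompression up to σ'_p, then virgin compression beyond:
S_c = H/(1+e₀)·[C_r·log₁₀(σ'_p/σ'_0) + C_c·log₁₀(σ'_f/σ'_p)]
    = 6.3/1.84 × [0.048×log₁₀(61.5/56.547) + 0.21×log₁₀(78.722/61.5)]
    = 3.4239 × [0.0017503 + 0.022516] = 0.08309 m

S_c ≈ 83.1 mm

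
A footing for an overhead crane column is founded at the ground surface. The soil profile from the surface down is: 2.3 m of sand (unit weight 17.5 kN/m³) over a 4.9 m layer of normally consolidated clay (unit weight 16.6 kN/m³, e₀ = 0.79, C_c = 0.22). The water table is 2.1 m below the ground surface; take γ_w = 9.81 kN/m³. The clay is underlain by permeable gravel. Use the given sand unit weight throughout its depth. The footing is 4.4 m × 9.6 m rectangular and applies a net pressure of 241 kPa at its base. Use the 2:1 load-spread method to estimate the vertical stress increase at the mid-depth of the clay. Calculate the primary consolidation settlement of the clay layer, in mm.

Mid-depth of clay below the ground surface: z = 2.3 + 4.9/2 = 4.75 m.
Total vertical stress at mid-clay: σ_v = 17.5×2.3 + 16.6×2.45 = 80.92 kPa.
Pore pressure: u = 9.81×(4.75 − 2.1) = 25.997 kPa.
Initial effective stress: σ'_0 = σ_v − u = 80.92 − 25.997 = 54.923 kPa.
Stress increase at mid-clay by the 2:1 spreading method:
Δσ = qBL/((B+z)(L+z)) = 241×4.4×9.6/((4.4+4.75)(9.6+4.75)) = 77.53 kPa
Final effective stress: σ'_f = σ'_0 + Δσ = 54.923 + 77.53 = 132.45 kPa.
Normally consolidated clay, so the full stress increment lies on the virgin compression line:
S_c = C_c·H/(1+e₀)·log₁₀(σ'_f/σ'_0) = 0.22×4.9/(1+0.79)×log₁₀(132.45/54.923)
    = 0.60223 × 0.3823 = 0.2302 m

S_c ≈ 230 mm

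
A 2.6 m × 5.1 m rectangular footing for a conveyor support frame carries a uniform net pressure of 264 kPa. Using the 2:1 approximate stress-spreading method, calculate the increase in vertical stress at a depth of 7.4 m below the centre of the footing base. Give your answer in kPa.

By the 2:1 method the load spreads at 1 horizontal : 2 vertical, so at depth z the loaded area has grown by z in each plan dimension:
Δσ = qBL/((B+z)(L+z)) = 264×2.6×5.1/((2.6+7.4)(5.1+7.4)) = 28.005 kPa

Δσ_z ≈ 28 kPa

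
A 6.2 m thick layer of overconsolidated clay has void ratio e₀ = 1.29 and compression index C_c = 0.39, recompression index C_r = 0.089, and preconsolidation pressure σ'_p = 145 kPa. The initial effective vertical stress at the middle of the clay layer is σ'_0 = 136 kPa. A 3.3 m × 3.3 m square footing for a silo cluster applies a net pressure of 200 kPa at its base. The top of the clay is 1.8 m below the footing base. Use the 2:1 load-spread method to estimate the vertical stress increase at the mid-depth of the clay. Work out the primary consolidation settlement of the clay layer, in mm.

Mid-depth of clay below the footing base: z = 1.8 + 6.2/2 = 4.9 m.
Stress increase at mid-clay by the 2:1 spreading method:
Δσ = qBL/((B+z)(L+z)) = 200×3.3×3.3/((3.3+4.9)(3.3+4.9)) = 32.391 kPa
Final effective stress: σ'_f = 136 + 32.391 = 168.39 kPa.
σ'_f = 168.39 > σ'_p = 145 kPa, so the stress path crosses the preconsolidation pressure — recompression up to σ'_p, then virgin compression beyond:
S_c = H/(1+e₀)·[C_r·log₁₀(σ'_p/σ'_0) + C_c·log₁₀(σ'_f/σ'_p)]
    = 6.2/2.29 × [0.089×log₁₀(145/136) + 0.39×log₁₀(168.39/145)]
    = 2.7074 × [0.0024768 + 0.02533] = 0.07528 m

S_c ≈ 75.3 mm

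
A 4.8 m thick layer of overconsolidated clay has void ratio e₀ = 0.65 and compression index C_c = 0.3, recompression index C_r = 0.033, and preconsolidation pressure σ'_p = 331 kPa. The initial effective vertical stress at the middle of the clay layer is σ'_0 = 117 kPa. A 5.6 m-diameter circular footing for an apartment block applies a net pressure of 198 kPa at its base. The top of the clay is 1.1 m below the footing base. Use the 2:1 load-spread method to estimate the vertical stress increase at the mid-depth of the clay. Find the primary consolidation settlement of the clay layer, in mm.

Mid-depth of clay below the footing base: z = 1.1 + 4.8/2 = 3.5 m.
Stress increase at mid-clay by the 2:1 spreading method:
Δσ ≈ qD²/(D+z)² = 198×5.6²/(5.6+3.5)² = 74.982 kPa
Final effective stress: σ'_f = 117 + 74.982 = 191.98 kPa.
σ'_f = 191.98 ≤ σ'_p = 331 kPa, so the clay remains overconsolidated and only the recompression index applies:
S_c = C_r·H/(1+e₀)·log₁₀(σ'_f/σ'_0) = 0.033×4.8/1.65×log₁₀(191.98/117)
    = 0.096 × 0.21507 = 0.02065 m

S_c ≈ 20.6 mm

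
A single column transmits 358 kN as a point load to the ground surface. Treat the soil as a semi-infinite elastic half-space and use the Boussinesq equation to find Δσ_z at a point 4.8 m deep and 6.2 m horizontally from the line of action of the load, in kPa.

Δσ_z ≈ 0.638 kPa

Boussinesq vertical stress below a point load on an elastic half-space:
Δσ_z = 3P/(2πz²) · [1 + (r/z)²]^(−5/2)
r/z = 6.2/4.8 = 1.2917; [1+(r/z)²]^(−5/2) = 0.085975.
Δσ_z = 3×358/(2π×4.8²) × 0.085975 = 7.4189 × 0.085975 = 0.6378 kPa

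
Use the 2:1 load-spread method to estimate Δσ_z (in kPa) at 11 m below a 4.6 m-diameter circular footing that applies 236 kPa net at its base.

By the 2:1 method the load spreads at 1 horizontal : 2 vertical, so at depth z the loaded area has grown by z in each plan dimension:
Δσ ≈ qD²/(D+z)² = 236×4.6²/(4.6+11)² = 20.52 kPa

Δσ_z ≈ 20.5 kPa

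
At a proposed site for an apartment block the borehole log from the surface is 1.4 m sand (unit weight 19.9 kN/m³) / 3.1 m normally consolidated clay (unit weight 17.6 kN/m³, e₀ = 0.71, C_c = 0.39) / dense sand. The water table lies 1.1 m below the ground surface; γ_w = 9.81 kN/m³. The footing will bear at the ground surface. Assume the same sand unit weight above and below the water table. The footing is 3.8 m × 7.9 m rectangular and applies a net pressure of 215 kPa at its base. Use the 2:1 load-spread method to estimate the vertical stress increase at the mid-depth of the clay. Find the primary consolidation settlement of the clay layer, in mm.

Mid-depth of clay below the ground surface: z = 1.4 + 3.1/2 = 2.95 m.
Total vertical stress at mid-clay: σ_v = 19.9×1.4 + 17.6×1.55 = 55.14 kPa.
Pore pressure: u = 9.81×(2.95 − 1.1) = 18.149 kPa.
Initial effective stress: σ'_0 = σ_v − u = 55.14 − 18.149 = 36.991 kPa.
Stress increase at mid-clay by the 2:1 spreading method:
Δσ = qBL/((B+z)(L+z)) = 215×3.8×7.9/((3.8+2.95)(7.9+2.95)) = 88.128 kPa
Final effective stress: σ'_f = σ'_0 + Δσ = 36.991 + 88.128 = 125.12 kPa.
Normally consolidated clay, so the full stress increment lies on the virgin compression line:
S_c = C_c·H/(1+e₀)·log₁₀(σ'_f/σ'_0) = 0.39×3.1/(1+0.71)×log₁₀(125.12/36.991)
    = 0.70702 × 0.52923 = 0.3742 m

S_c ≈ 374 mm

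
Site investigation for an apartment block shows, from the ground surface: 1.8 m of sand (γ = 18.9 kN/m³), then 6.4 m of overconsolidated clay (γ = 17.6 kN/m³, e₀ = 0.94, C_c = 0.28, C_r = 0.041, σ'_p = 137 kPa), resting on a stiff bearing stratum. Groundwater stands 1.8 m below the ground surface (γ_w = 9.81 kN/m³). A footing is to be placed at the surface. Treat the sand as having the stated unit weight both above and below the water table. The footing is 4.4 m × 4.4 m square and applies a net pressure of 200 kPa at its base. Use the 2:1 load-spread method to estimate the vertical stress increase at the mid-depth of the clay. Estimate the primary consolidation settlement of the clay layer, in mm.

Mid-depth of clay below the ground surface: z = 1.8 + 6.4/2 = 5 m.
Total vertical stress at mid-clay: σ_v = 18.9×1.8 + 17.6×3.2 = 90.34 kPa.
Pore pressure: u = 9.81×(5 − 1.8) = 31.392 kPa.
Initial effective stress: σ'_0 = σ_v − u = 90.34 − 31.392 = 58.948 kPa.
Stress increase at mid-clay by the 2:1 spreading method:
Δσ = qBL/((B+z)(L+z)) = 200×4.4×4.4/((4.4+5)(4.4+5)) = 43.821 kPa
Final effective stress: σ'_f = 58.948 + 43.821 = 102.77 kPa.
σ'_f = 102.77 ≤ σ'_p = 137 kPa, so the clay remains overconsolidated and only the recompression index applies:
S_c = C_r·H/(1+e₀)·log₁₀(σ'_f/σ'_0) = 0.041×6.4/1.94×log₁₀(102.77/58.948)
    = 0.13526 × 0.2414 = 0.03265 m

S_c ≈ 32.7 mm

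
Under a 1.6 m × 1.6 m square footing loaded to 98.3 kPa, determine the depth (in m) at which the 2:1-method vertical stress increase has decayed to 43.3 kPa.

z ≈ 0.811 m

2:1 spreading — at depth z the loaded area has grown by z in each plan dimension:
qB²/(B+z)² = Δσ_z ⇒ z = B(√(q/Δσ_z) − 1) = 1.6×(√(98.3/43.3) − 1) = 0.8108 m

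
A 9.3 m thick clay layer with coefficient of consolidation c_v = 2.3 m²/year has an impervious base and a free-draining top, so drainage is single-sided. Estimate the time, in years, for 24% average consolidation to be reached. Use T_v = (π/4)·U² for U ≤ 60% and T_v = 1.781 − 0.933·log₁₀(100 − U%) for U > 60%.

t ≈ 1.7 years

Drainage path length: H_d = H = 9.3 m (single drainage).
U ≤ 60%: T_v = (π/4)·U² = (π/4)×0.24² = 0.045239.
t = T_v·H_d²/c_v = 0.045239×9.3²/2.3 = 1.701 years.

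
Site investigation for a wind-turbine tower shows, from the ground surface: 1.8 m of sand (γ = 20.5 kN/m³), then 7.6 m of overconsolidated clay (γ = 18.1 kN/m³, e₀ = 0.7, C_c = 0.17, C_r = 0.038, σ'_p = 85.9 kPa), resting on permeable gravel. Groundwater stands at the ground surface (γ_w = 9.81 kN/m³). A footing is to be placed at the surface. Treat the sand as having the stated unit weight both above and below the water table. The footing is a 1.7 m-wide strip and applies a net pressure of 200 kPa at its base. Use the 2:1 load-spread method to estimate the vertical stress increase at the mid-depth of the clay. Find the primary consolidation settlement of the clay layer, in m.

S_c ≈ 0.08 m

Mid-depth of clay below the ground surface: z = 1.8 + 7.6/2 = 5.6 m.
Total vertical stress at mid-clay: σ_v = 20.5×1.8 + 18.1×3.8 = 105.68 kPa.
Pore pressure: u = 9.81×(5.6 − 0) = 54.936 kPa.
Initial effective stress: σ'_0 = σ_v − u = 105.68 − 54.936 = 50.744 kPa.
Stress increase at mid-clay by the 2:1 spreading method:
Δσ = qB/(B+z) = 200×1.7/(1.7+5.6) = 46.575 kPa
Final effective stress: σ'_f = 50.744 + 46.575 = 97.319 kPa.
σ'_f = 97.319 > σ'_p = 85.9 kPa, so the stress path crosses the preconsolidation pressure — recompression up to σ'_p, then virgin compression beyond:
S_c = H/(1+e₀)·[C_r·log₁₀(σ'_p/σ'_0) + C_c·log₁₀(σ'_f/σ'_p)]
    = 7.6/1.7 × [0.038×log₁₀(85.9/50.744) + 0.17×log₁₀(97.319/85.9)]
    = 4.4706 × [0.0086871 + 0.0092148] = 0.08003 m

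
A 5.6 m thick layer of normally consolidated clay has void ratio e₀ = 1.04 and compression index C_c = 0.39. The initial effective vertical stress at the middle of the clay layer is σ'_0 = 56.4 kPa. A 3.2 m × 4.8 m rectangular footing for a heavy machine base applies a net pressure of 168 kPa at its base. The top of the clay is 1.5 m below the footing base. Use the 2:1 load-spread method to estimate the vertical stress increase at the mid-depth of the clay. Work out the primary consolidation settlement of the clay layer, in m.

Mid-depth of clay below the footing base: z = 1.5 + 5.6/2 = 4.3 m.
Stress increase at mid-clay by the 2:1 spreading method:
Δσ = qBL/((B+z)(L+z)) = 168×3.2×4.8/((3.2+4.3)(4.8+4.3)) = 37.809 kPa
Final effective stress: σ'_f = σ'_0 + Δσ = 56.4 + 37.809 = 94.209 kPa.
Normally consolidated clay, so the full stress increment lies on the virgin compression line:
S_c = C_c·H/(1+e₀)·log₁₀(σ'_f/σ'_0) = 0.39×5.6/(1+1.04)×log₁₀(94.209/56.4)
    = 1.0706 × 0.22281 = 0.2385 m

S_c ≈ 0.239 m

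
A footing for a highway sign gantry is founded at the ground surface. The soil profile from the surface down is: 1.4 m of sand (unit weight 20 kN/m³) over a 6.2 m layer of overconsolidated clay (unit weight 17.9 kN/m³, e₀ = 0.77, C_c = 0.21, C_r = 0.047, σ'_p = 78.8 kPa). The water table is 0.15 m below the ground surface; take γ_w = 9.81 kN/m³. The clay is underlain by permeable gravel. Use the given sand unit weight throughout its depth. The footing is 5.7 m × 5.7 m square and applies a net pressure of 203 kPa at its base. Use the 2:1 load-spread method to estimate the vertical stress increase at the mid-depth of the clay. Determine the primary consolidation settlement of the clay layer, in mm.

Mid-depth of clay below the ground surface: z = 1.4 + 6.2/2 = 4.5 m.
Total vertical stress at mid-clay: σ_v = 20×1.4 + 17.9×3.1 = 83.49 kPa.
Pore pressure: u = 9.81×(4.5 − 0.15) = 42.673 kPa.
Initial effective stress: σ'_0 = σ_v − u = 83.49 − 42.673 = 40.817 kPa.
Stress increase at mid-clay by the 2:1 spreading method:
Δσ = qBL/((B+z)(L+z)) = 203×5.7×5.7/((5.7+4.5)(5.7+4.5)) = 63.394 kPa
Final effective stress: σ'_f = 40.817 + 63.394 = 104.21 kPa.
σ'_f = 104.21 > σ'_p = 78.8 kPa, so the stress path crosses the preconsolidation pressure — recompression up to σ'_p, then virgin compression beyond:
S_c = H/(1+e₀)·[C_r·log₁₀(σ'_p/σ'_0) + C_c·log₁₀(σ'_f/σ'_p)]
    = 6.2/1.77 × [0.047×log₁₀(78.8/40.817) + 0.21×log₁₀(104.21/78.8)]
    = 3.5028 × [0.013427 + 0.02549] = 0.1363 m

S_c ≈ 136 mm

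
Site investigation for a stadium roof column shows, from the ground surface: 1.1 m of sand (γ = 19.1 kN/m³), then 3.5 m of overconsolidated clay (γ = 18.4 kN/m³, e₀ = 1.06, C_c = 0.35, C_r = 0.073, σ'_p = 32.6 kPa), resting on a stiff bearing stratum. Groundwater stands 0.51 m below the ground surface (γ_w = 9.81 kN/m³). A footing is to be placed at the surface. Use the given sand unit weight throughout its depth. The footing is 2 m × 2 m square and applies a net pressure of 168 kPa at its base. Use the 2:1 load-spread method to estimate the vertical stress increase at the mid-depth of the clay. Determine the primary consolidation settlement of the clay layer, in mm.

S_c ≈ 156 mm

Mid-depth of clay below the ground surface: z = 1.1 + 3.5/2 = 2.85 m.
Total vertical stress at mid-clay: σ_v = 19.1×1.1 + 18.4×1.75 = 53.21 kPa.
Pore pressure: u = 9.81×(2.85 − 0.51) = 22.955 kPa.
Initial effective stress: σ'_0 = σ_v − u = 53.21 − 22.955 = 30.255 kPa.
Stress increase at mid-clay by the 2:1 spreading method:
Δσ = qBL/((B+z)(L+z)) = 168×2×2/((2+2.85)(2+2.85)) = 28.568 kPa
Final effective stress: σ'_f = 30.255 + 28.568 = 58.823 kPa.
σ'_f = 58.823 > σ'_p = 32.6 kPa, so the stress path crosses the preconsolidation pressure — recompression up to σ'_p, then virgin compression beyond:
S_c = H/(1+e₀)·[C_r·log₁₀(σ'_p/σ'_0) + C_c·log₁₀(σ'_f/σ'_p)]
    = 3.5/2.06 × [0.073×log₁₀(32.6/30.255) + 0.35×log₁₀(58.823/32.6)]
    = 1.699 × [0.0023667 + 0.089715] = 0.1564 m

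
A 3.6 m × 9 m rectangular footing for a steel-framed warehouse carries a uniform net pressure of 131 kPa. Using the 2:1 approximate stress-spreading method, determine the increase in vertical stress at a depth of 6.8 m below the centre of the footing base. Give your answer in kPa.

Δσ_z ≈ 25.8 kPa

By the 2:1 method the load spreads at 1 horizontal : 2 vertical, so at depth z the loaded area has grown by z in each plan dimension:
Δσ = qBL/((B+z)(L+z)) = 131×3.6×9/((3.6+6.8)(9+6.8)) = 25.83 kPa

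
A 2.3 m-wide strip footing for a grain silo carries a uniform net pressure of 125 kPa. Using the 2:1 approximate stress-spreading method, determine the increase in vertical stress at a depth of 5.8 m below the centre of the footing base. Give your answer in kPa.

By the 2:1 method the load spreads at 1 horizontal : 2 vertical, so at depth z the loaded area has grown by z in each plan dimension:
Δσ = qB/(B+z) = 125×2.3/(2.3+5.8) = 35.494 kPa

Δσ_z ≈ 35.5 kPa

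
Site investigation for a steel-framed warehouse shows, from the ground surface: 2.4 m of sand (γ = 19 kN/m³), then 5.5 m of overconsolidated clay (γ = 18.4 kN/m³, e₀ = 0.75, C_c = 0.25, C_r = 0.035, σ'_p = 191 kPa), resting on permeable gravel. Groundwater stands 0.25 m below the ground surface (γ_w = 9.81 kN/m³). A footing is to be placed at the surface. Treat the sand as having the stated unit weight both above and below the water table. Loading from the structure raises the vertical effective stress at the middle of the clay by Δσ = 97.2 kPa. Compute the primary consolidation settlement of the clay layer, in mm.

S_c ≈ 52.8 mm

Mid-depth of clay below the ground surface: z = 2.4 + 5.5/2 = 5.15 m.
Total vertical stress at mid-clay: σ_v = 19×2.4 + 18.4×2.75 = 96.2 kPa.
Pore pressure: u = 9.81×(5.15 − 0.25) = 48.069 kPa.
Initial effective stress: σ'_0 = σ_v − u = 96.2 − 48.069 = 48.131 kPa.
Final effective stress: σ'_f = 48.131 + 97.2 = 145.33 kPa.
σ'_f = 145.33 ≤ σ'_p = 191 kPa, so the clay remains overconsolidated and only the recompression index applies:
S_c = C_r·H/(1+e₀)·log₁₀(σ'_f/σ'_0) = 0.035×5.5/1.75×log₁₀(145.33/48.131)
    = 0.11 × 0.47993 = 0.05279 m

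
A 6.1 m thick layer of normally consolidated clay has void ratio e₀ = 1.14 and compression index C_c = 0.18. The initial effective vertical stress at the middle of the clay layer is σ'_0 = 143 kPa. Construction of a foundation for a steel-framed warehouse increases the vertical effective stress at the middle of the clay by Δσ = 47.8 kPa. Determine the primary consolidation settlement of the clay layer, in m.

Final effective stress: σ'_f = σ'_0 + Δσ = 143 + 47.8 = 190.8 kPa.
Normally consolidated clay, so the full stress increment lies on the virgin compression line:
S_c = C_c·H/(1+e₀)·log₁₀(σ'_f/σ'_0) = 0.18×6.1/(1+1.14)×log₁₀(190.8/143)
    = 0.51308 × 0.12524 = 0.06426 m

S_c ≈ 0.0643 m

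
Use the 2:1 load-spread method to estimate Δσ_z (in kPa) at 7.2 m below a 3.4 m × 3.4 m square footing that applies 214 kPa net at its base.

By the 2:1 method the load spreads at 1 horizontal : 2 vertical, so at depth z the loaded area has grown by z in each plan dimension:
Δσ = qBL/((B+z)(L+z)) = 214×3.4×3.4/((3.4+7.2)(3.4+7.2)) = 22.017 kPa

Δσ_z ≈ 22 kPa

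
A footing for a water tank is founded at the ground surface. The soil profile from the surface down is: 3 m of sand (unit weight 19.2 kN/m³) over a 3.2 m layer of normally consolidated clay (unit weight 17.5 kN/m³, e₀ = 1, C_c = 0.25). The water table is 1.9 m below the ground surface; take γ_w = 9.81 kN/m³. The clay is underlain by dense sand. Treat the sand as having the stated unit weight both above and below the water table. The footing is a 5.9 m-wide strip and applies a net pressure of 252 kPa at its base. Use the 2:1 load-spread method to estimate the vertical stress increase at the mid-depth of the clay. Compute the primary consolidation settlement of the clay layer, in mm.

S_c ≈ 212 mm

Mid-depth of clay below the ground surface: z = 3 + 3.2/2 = 4.6 m.
Total vertical stress at mid-clay: σ_v = 19.2×3 + 17.5×1.6 = 85.6 kPa.
Pore pressure: u = 9.81×(4.6 − 1.9) = 26.487 kPa.
Initial effective stress: σ'_0 = σ_v − u = 85.6 − 26.487 = 59.113 kPa.
Stress increase at mid-clay by the 2:1 spreading method:
Δσ = qB/(B+z) = 252×5.9/(5.9+4.6) = 141.6 kPa
Final effective stress: σ'_f = σ'_0 + Δσ = 59.113 + 141.6 = 200.71 kPa.
Normally consolidated clay, so the full stress increment lies on the virgin compression line:
S_c = C_c·H/(1+e₀)·log₁₀(σ'_f/σ'_0) = 0.25×3.2/(1+1)×log₁₀(200.71/59.113)
    = 0.4 × 0.53089 = 0.2124 m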